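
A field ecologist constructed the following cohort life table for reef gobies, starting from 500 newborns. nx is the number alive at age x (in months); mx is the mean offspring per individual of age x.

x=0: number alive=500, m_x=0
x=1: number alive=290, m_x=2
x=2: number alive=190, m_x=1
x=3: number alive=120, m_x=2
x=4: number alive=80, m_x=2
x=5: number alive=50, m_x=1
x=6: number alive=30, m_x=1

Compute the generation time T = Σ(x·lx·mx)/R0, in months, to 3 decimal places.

2.200

lx = nx/n0 = nx/500: 1, 0.58, 0.38, 0.24, 0.16, 0.1, 0.06
lx·mx: 0, 1.16, 0.38, 0.48, 0.32, 0.1, 0.06 → R0 = 2.5
x·lx·mx: 0, 1.16, 0.76, 1.44, 1.28, 0.5, 0.36 → Σ = 5.5
T = 5.5 / 2.5 = 2.2 → 2.200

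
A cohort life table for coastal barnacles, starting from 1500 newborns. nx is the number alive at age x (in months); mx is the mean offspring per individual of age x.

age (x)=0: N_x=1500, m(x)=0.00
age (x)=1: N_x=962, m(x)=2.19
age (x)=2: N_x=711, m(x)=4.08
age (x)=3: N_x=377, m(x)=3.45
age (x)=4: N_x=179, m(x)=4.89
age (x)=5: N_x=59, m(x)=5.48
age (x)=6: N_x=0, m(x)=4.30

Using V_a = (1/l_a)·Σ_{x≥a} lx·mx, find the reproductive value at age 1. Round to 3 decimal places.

lx = nx/n0 = nx/1500: 1, 0.64133…, 0.474, 0.25133…, 0.11933…, 0.03933…, 0
lx·mx for x ≥ 1: 1.40452…, 1.93392, 0.8671…, 0.58354…, 0.215547…, 0 → sum = 5.004627…
V_1 = 5.004627… / l_1 = 5.004627… / 0.641333… = 7.803472… → 7.803

7.803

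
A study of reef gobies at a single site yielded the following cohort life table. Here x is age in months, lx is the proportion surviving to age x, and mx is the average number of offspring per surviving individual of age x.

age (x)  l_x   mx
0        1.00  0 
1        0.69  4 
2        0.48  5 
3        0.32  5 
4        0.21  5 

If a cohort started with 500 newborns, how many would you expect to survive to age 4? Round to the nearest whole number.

Expected survivors = N0 · l_4 = 500 × 0.21 = 105 → 105

105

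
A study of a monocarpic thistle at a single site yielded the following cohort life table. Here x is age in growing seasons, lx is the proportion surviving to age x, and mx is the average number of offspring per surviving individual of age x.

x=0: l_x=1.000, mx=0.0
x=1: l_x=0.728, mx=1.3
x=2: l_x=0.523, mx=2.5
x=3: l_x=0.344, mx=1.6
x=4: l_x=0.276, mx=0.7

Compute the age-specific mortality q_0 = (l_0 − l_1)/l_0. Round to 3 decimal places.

0.272

q_0 = (l_0 − l_1) / l_0 = (1 − 0.728) / 1
     = 0.272 / 1 = 0.272 → 0.272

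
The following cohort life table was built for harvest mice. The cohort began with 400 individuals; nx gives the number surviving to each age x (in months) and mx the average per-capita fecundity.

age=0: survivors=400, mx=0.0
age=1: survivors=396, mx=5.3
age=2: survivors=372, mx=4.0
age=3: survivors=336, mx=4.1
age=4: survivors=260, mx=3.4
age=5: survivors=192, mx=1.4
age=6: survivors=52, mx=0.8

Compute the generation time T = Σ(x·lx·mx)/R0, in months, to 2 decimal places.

2.33

lx = nx/n0 = nx/400: 1, 0.99, 0.93, 0.84, 0.65, 0.48, 0.13
lx·mx: 0, 5.247, 3.72, 3.444, 2.21, 0.672, 0.104 → R0 = 15.397
x·lx·mx: 0, 5.247, 7.44, 10.332, 8.84, 3.36, 0.624 → Σ = 35.843
T = 35.843 / 15.397 = 2.327921… → 2.33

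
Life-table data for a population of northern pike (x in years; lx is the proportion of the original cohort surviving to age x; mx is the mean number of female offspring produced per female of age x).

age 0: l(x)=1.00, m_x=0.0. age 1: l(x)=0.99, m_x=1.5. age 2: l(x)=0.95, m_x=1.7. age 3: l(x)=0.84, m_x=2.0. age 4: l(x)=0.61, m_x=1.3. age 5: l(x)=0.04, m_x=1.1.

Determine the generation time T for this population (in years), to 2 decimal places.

lx·mx: 0, 1.485, 1.615, 1.68, 0.793, 0.044 → R0 = 5.617
x·lx·mx: 0, 1.485, 3.23, 5.04, 3.172, 0.22 → Σ = 13.147
T = 13.147 / 5.617 = 2.340573… → 2.34

2.34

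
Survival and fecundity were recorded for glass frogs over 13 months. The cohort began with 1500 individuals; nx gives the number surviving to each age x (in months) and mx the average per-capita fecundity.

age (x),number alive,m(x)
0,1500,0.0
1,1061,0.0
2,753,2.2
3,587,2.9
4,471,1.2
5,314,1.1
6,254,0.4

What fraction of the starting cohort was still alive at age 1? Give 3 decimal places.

0.707

l_1 = n_1/n_0 = 1061/1500 = 0.707333… → 0.707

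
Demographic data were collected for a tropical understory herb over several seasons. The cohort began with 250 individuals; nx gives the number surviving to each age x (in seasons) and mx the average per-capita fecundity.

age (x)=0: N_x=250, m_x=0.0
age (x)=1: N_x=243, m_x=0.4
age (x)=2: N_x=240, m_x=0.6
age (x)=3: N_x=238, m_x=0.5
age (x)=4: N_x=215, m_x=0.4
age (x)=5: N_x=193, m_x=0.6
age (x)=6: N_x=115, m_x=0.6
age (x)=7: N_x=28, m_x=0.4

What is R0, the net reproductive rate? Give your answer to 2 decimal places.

lx = nx/n0 = nx/250: 1, 0.972, 0.96, 0.952, 0.86, 0.772, 0.46, 0.112
lx·mx by age: 0, 0.3888, 0.576, 0.476, 0.344, 0.4632, 0.276, 0.0448
R0 = Σ lx·mx = 2.5688 → 2.57

2.57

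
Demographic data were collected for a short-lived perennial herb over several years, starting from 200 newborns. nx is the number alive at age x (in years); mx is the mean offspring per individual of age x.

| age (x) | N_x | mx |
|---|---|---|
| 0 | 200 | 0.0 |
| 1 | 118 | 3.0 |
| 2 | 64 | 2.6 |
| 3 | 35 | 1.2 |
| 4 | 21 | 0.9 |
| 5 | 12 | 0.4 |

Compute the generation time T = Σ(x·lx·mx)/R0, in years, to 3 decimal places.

1.557

lx = nx/n0 = nx/200: 1, 0.59, 0.32, 0.175, 0.105, 0.06
lx·mx: 0, 1.77, 0.832, 0.21, 0.0945, 0.024 → R0 = 2.9305
x·lx·mx: 0, 1.77, 1.664, 0.63, 0.378, 0.12 → Σ = 4.562
T = 4.562 / 2.9305 = 1.556731… → 1.557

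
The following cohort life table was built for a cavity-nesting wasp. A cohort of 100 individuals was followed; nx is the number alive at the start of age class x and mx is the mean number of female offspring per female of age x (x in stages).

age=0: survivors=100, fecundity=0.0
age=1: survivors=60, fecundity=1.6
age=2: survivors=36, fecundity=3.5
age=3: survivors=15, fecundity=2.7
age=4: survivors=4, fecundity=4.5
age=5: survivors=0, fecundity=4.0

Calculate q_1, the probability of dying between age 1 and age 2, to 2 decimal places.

lx = nx/n0 = nx/100: 1, 0.6, 0.36, 0.15, 0.04, 0
q_1 = (l_1 − l_2) / l_1 = (0.6 − 0.36) / 0.6
     = 0.24 / 0.6 = 0.4 → 0.40

0.40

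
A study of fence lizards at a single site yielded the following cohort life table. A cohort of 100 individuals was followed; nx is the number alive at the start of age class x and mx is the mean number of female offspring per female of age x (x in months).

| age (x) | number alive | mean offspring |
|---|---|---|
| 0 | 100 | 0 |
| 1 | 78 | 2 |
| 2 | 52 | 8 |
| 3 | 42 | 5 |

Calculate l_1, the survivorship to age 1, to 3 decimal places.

0.780

l_1 = n_1/n_0 = 78/100 = 0.78 → 0.780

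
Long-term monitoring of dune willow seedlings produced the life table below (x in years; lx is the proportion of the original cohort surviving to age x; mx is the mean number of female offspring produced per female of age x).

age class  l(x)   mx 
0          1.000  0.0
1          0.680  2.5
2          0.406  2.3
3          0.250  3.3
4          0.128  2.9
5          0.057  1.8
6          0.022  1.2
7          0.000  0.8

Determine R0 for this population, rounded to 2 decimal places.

3.96

lx·mx by age: 0, 1.7, 0.9338, 0.825, 0.3712, 0.1026, 0.0264, 0
R0 = Σ lx·mx = 3.959 → 3.96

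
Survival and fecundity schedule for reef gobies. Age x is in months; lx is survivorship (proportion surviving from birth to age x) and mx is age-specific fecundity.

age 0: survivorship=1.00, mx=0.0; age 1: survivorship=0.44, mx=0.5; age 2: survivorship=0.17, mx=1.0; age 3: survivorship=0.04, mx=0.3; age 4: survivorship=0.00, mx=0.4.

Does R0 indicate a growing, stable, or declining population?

declining

R0 = Σ lx·mx = 0 + 0.22 + 0.17 + 0.012 + 0 = 0.402
R0 < 1, so the population is declining.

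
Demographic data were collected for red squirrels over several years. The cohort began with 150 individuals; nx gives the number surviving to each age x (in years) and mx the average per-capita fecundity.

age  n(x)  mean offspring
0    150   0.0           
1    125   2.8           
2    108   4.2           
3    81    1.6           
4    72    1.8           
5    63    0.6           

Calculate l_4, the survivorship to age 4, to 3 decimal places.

0.480

l_4 = n_4/n_0 = 72/150 = 0.48 → 0.480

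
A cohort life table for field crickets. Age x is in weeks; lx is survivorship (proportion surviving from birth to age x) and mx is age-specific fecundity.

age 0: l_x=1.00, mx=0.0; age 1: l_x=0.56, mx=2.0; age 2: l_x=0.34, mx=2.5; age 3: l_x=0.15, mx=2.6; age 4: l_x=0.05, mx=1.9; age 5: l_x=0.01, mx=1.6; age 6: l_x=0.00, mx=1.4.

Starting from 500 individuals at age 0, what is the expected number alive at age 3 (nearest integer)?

Expected survivors = N0 · l_3 = 500 × 0.15 = 75 → 75

75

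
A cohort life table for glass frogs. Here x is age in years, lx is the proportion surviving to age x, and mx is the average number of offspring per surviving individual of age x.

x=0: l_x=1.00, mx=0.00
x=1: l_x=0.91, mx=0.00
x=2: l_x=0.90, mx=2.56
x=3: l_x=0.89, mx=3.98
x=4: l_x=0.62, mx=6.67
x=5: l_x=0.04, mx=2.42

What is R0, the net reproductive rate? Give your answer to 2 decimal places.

lx·mx by age: 0, 0, 2.304, 3.5422, 4.1354, 0.0968
R0 = Σ lx·mx = 10.0784 → 10.08

10.08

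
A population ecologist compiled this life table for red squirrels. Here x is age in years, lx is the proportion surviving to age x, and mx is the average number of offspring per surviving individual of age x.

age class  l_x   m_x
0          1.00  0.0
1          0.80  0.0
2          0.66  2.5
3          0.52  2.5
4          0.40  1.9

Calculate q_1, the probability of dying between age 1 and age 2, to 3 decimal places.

q_1 = (l_1 − l_2) / l_1 = (0.8 − 0.66) / 0.8
     = 0.14 / 0.8 = 0.175 → 0.175

0.175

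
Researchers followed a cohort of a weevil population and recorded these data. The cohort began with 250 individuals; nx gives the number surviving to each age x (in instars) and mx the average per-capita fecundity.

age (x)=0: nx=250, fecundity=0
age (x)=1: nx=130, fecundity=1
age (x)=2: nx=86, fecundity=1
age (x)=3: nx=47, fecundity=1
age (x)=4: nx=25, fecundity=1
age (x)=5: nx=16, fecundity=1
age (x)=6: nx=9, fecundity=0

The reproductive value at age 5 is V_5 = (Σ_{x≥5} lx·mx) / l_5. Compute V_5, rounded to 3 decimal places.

1.000

lx = nx/n0 = nx/250: 1, 0.52, 0.344, 0.188, 0.1, 0.064, 0.036
lx·mx for x ≥ 5: 0.064, 0 → sum = 0.064
V_5 = 0.064 / l_5 = 0.064 / 0.064 = 1 → 1.000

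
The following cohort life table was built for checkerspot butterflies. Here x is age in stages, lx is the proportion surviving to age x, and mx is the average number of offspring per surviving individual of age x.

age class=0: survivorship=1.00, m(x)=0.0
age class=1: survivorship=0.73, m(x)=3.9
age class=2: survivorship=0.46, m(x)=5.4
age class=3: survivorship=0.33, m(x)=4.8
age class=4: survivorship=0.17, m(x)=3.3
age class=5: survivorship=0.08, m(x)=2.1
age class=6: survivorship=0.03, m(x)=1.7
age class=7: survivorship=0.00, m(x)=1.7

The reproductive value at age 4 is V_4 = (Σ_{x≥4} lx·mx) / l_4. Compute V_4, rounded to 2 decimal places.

4.59

lx·mx for x ≥ 4: 0.561, 0.168, 0.051, 0 → sum = 0.78
V_4 = 0.78 / l_4 = 0.78 / 0.17 = 4.588235… → 4.59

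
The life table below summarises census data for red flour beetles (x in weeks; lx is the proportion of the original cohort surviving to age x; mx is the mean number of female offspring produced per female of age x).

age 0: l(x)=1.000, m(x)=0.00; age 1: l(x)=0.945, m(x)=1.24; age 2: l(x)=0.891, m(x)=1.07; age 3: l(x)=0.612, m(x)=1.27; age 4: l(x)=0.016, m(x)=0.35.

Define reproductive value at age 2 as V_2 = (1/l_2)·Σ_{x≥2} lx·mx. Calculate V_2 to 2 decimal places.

1.95

lx·mx for x ≥ 2: 0.95337, 0.77724, 0.0056 → sum = 1.73621
V_2 = 1.73621 / l_2 = 1.73621 / 0.891 = 1.948608… → 1.95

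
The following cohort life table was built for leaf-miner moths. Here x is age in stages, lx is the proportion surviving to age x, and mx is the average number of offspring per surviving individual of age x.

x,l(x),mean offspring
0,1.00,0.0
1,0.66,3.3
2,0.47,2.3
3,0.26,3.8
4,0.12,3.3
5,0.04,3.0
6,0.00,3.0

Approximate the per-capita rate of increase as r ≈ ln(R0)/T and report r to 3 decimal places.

0.784

R0 = Σ lx·mx = 0 + 2.178 + 1.081 + 0.988 + 0.396 + 0.12 + 0 = 4.763
Σ x·lx·mx = 9.488; T = 9.488/4.763 = 1.99202…
r ≈ ln(R0)/T = ln(4.763)/1.99202… = 0.78356… → 0.784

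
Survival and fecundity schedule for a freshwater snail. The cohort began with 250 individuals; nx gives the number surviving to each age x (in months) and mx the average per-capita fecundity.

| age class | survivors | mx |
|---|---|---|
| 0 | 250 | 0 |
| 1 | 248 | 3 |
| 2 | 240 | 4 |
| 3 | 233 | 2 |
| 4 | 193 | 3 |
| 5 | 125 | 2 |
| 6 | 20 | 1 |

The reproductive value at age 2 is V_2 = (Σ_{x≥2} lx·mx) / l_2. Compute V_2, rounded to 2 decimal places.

lx = nx/n0 = nx/250: 1, 0.992, 0.96, 0.932, 0.772, 0.5, 0.08
lx·mx for x ≥ 2: 3.84, 1.864, 2.316, 1, 0.08 → sum = 9.1
V_2 = 9.1 / l_2 = 9.1 / 0.96 = 9.479167… → 9.48

9.48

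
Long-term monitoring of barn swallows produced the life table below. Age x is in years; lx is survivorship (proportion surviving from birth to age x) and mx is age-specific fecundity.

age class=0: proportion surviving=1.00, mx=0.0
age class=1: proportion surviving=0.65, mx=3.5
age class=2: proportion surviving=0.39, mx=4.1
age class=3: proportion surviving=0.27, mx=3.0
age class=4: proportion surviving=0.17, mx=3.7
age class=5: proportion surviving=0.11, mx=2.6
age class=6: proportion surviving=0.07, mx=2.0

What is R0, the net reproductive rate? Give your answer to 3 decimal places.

5.739

lx·mx by age: 0, 2.275, 1.599, 0.81, 0.629, 0.286, 0.14
R0 = Σ lx·mx = 5.739 → 5.739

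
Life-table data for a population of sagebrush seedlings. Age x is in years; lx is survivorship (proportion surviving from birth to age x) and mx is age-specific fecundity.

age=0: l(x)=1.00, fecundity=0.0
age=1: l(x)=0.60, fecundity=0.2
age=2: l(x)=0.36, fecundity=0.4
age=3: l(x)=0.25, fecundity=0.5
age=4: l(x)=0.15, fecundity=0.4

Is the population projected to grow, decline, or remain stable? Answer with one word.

declining

R0 = Σ lx·mx = 0 + 0.12 + 0.144 + 0.125 + 0.06 = 0.449
R0 < 1, so the population is declining.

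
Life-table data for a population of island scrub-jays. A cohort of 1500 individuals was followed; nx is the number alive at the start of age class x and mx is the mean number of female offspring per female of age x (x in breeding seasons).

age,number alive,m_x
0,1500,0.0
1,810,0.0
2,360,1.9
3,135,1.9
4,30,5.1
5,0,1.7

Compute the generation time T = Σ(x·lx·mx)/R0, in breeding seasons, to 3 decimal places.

2.514

lx = nx/n0 = nx/1500: 1, 0.54, 0.24, 0.09, 0.02, 0
lx·mx: 0, 0, 0.456, 0.171, 0.102, 0 → R0 = 0.729
x·lx·mx: 0, 0, 0.912, 0.513, 0.408, 0 → Σ = 1.833
T = 1.833 / 0.729 = 2.514403… → 2.514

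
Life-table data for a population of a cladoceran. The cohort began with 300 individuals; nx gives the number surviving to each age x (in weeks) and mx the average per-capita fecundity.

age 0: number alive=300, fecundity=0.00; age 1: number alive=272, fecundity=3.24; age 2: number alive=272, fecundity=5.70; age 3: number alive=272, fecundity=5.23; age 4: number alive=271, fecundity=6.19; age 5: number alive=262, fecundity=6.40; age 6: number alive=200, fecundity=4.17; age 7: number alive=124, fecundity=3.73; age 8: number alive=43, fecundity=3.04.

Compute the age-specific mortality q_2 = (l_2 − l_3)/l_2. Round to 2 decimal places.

lx = nx/n0 = nx/300: 1, 0.90667…, 0.90667…, 0.90667…, 0.90333…, 0.87333…, 0.66667…, 0.41333…, 0.14333…
q_2 = (l_2 − l_3) / l_2 = (0.906667… − 0.906667…) / 0.906667…
     = 0 / 0.906667… = 0 → 0.00

0.00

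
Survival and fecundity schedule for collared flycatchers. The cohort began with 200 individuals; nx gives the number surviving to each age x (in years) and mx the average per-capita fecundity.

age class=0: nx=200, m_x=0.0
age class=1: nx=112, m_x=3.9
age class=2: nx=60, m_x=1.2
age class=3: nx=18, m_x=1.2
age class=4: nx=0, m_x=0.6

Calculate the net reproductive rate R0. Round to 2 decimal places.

lx = nx/n0 = nx/200: 1, 0.56, 0.3, 0.09, 0
lx·mx by age: 0, 2.184, 0.36, 0.108, 0
R0 = Σ lx·mx = 2.652 → 2.65

2.65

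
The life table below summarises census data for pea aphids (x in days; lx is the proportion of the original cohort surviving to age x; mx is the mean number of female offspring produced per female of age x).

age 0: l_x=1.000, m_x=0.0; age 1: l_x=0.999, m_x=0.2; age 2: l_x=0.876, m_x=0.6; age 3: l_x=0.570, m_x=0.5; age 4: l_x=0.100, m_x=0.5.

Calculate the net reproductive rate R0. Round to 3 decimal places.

lx·mx by age: 0, 0.1998, 0.5256, 0.285, 0.05
R0 = Σ lx·mx = 1.0604 → 1.060

1.060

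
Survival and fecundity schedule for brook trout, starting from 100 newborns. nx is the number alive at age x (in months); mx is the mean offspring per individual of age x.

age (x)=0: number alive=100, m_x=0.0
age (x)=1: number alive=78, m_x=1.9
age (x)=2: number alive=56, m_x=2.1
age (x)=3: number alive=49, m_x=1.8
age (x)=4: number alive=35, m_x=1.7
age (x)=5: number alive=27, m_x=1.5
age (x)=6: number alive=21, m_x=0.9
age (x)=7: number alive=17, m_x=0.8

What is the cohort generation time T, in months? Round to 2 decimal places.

2.67

lx = nx/n0 = nx/100: 1, 0.78, 0.56, 0.49, 0.35, 0.27, 0.21, 0.17
lx·mx: 0, 1.482, 1.176, 0.882, 0.595, 0.405, 0.189, 0.136 → R0 = 4.865
x·lx·mx: 0, 1.482, 2.352, 2.646, 2.38, 2.025, 1.134, 0.952 → Σ = 12.971
T = 12.971 / 4.865 = 2.666187… → 2.67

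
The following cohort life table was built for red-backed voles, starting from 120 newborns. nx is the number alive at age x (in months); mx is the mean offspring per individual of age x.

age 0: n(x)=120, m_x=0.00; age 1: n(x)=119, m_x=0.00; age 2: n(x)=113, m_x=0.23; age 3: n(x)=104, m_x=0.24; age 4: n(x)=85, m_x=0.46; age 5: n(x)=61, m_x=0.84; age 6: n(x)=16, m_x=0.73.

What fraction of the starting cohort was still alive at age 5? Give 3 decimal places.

l_5 = n_5/n_0 = 61/120 = 0.508333… → 0.508

0.508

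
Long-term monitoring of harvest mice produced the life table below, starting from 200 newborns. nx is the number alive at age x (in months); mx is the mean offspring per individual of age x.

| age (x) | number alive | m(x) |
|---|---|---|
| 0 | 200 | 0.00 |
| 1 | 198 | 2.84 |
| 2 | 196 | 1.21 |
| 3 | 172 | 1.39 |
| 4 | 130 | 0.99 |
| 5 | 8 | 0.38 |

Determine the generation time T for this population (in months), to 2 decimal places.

1.95

lx = nx/n0 = nx/200: 1, 0.99, 0.98, 0.86, 0.65, 0.04
lx·mx: 0, 2.8116, 1.1858, 1.1954, 0.6435, 0.0152 → R0 = 5.8515
x·lx·mx: 0, 2.8116, 2.3716, 3.5862, 2.574, 0.076 → Σ = 11.4194
T = 11.4194 / 5.8515 = 1.951534… → 1.95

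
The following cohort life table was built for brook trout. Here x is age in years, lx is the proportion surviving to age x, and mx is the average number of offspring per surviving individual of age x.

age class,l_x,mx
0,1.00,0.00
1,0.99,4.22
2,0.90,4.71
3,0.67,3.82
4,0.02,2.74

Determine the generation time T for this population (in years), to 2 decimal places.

1.86

lx·mx: 0, 4.1778, 4.239, 2.5594, 0.0548 → R0 = 11.031
x·lx·mx: 0, 4.1778, 8.478, 7.6782, 0.2192 → Σ = 20.5532
T = 20.5532 / 11.031 = 1.863222… → 1.86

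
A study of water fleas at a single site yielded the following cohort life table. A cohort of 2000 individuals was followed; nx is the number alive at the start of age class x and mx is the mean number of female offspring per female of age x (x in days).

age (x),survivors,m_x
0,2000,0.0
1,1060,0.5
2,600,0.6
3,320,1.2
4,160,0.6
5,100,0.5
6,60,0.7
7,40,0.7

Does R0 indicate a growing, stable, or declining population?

declining

lx = nx/n0 = nx/2000: 1, 0.53, 0.3, 0.16, 0.08, 0.05, 0.03, 0.02
R0 = Σ lx·mx = 0 + 0.265 + 0.18 + 0.192 + 0.048 + 0.025 + 0.021 + 0.014 = 0.745
R0 < 1, so the population is declining.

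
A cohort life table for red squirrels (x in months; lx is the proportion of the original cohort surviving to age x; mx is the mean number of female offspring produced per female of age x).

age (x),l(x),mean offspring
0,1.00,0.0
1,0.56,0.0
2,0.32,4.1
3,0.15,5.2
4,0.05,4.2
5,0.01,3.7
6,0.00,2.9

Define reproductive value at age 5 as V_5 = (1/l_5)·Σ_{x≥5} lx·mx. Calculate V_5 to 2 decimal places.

lx·mx for x ≥ 5: 0.037, 0 → sum = 0.037
V_5 = 0.037 / l_5 = 0.037 / 0.01 = 3.7 → 3.70

3.70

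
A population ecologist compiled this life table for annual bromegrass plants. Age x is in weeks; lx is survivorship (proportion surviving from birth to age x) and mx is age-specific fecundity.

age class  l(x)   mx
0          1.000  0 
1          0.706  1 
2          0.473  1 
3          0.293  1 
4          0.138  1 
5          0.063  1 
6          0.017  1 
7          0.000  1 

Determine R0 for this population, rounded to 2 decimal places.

lx·mx by age: 0, 0.706, 0.473, 0.293, 0.138, 0.063, 0.017, 0
R0 = Σ lx·mx = 1.69 → 1.69

1.69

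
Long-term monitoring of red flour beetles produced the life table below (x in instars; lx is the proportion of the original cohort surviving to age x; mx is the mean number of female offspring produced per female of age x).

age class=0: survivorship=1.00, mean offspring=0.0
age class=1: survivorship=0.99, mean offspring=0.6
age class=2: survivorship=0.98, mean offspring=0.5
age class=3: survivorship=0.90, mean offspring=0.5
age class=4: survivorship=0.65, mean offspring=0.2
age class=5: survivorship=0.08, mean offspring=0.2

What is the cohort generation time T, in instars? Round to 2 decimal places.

lx·mx: 0, 0.594, 0.49, 0.45, 0.13, 0.016 → R0 = 1.68
x·lx·mx: 0, 0.594, 0.98, 1.35, 0.52, 0.08 → Σ = 3.524
T = 3.524 / 1.68 = 2.097619… → 2.10

2.10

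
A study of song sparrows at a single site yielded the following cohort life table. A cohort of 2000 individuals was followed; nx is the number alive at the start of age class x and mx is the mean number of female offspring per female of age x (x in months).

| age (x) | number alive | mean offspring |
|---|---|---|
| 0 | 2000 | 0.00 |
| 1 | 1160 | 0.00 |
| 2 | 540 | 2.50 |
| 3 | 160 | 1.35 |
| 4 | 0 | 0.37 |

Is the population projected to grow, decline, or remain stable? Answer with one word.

declining

lx = nx/n0 = nx/2000: 1, 0.58, 0.27, 0.08, 0
R0 = Σ lx·mx = 0 + 0 + 0.675 + 0.108 + 0 = 0.783
R0 < 1, so the population is declining.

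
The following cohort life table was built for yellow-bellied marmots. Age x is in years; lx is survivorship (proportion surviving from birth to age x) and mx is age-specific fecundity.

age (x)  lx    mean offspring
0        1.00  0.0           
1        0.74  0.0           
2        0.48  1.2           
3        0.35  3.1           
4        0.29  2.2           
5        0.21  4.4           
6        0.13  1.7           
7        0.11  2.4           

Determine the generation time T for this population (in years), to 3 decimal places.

lx·mx: 0, 0, 0.576, 1.085, 0.638, 0.924, 0.221, 0.264 → R0 = 3.708
x·lx·mx: 0, 0, 1.152, 3.255, 2.552, 4.62, 1.326, 1.848 → Σ = 14.753
T = 14.753 / 3.708 = 3.978695… → 3.979

3.979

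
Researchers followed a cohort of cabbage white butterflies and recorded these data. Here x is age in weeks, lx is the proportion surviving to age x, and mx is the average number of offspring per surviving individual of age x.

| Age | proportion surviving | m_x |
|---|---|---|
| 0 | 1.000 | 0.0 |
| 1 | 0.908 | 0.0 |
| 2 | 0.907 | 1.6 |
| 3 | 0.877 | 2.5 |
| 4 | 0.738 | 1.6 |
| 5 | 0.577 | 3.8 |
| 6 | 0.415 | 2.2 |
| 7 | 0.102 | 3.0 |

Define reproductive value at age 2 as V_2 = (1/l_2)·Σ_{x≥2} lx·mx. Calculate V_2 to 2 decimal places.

9.08

lx·mx for x ≥ 2: 1.4512, 2.1925, 1.1808, 2.1926, 0.913, 0.306 → sum = 8.2361
V_2 = 8.2361 / l_2 = 8.2361 / 0.907 = 9.080595… → 9.08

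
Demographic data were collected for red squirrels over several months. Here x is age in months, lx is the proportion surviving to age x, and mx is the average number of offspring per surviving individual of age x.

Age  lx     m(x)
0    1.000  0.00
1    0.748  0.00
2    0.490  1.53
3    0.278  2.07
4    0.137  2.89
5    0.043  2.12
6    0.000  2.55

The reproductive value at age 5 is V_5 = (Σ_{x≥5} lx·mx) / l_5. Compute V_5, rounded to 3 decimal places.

lx·mx for x ≥ 5: 0.09116, 0 → sum = 0.09116
V_5 = 0.09116 / l_5 = 0.09116 / 0.043 = 2.12 → 2.120

2.120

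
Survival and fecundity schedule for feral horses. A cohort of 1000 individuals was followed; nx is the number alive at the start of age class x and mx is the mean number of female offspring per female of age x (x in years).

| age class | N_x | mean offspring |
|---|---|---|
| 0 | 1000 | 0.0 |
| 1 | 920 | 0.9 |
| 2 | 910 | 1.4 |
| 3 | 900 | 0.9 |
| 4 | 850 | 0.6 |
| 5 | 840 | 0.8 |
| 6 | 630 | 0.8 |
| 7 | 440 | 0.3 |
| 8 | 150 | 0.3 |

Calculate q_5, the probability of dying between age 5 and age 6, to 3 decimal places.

0.250

lx = nx/n0 = nx/1000: 1, 0.92, 0.91, 0.9, 0.85, 0.84, 0.63, 0.44, 0.15
q_5 = (l_5 − l_6) / l_5 = (0.84 − 0.63) / 0.84
     = 0.21 / 0.84 = 0.25 → 0.250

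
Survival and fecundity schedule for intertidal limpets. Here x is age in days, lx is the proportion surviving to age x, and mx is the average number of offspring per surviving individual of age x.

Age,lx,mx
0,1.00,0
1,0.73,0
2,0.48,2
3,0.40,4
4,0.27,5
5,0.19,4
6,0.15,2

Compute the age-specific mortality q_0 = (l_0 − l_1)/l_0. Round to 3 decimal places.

0.270

q_0 = (l_0 − l_1) / l_0 = (1 − 0.73) / 1
     = 0.27 / 1 = 0.27 → 0.270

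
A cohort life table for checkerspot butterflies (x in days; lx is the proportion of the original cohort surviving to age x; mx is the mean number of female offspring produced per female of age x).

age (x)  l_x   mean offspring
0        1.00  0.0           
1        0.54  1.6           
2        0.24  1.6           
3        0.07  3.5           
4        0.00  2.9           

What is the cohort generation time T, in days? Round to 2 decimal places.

1.59

lx·mx: 0, 0.864, 0.384, 0.245, 0 → R0 = 1.493
x·lx·mx: 0, 0.864, 0.768, 0.735, 0 → Σ = 2.367
T = 2.367 / 1.493 = 1.585399… → 1.59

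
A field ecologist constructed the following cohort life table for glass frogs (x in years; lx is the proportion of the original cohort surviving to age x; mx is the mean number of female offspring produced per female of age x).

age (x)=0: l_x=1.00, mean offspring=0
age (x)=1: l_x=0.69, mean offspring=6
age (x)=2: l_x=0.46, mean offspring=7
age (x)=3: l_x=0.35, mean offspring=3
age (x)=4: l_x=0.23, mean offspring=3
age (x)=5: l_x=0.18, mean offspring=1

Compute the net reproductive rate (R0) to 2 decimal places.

9.28

lx·mx by age: 0, 4.14, 3.22, 1.05, 0.69, 0.18
R0 = Σ lx·mx = 9.28 → 9.28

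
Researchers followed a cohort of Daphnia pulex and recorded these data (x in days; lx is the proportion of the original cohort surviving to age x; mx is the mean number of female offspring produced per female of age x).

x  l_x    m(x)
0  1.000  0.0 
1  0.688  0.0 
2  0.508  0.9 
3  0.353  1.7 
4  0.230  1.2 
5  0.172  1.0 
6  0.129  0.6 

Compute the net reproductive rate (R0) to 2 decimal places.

1.58

lx·mx by age: 0, 0, 0.4572, 0.6001, 0.276, 0.172, 0.0774
R0 = Σ lx·mx = 1.5827 → 1.58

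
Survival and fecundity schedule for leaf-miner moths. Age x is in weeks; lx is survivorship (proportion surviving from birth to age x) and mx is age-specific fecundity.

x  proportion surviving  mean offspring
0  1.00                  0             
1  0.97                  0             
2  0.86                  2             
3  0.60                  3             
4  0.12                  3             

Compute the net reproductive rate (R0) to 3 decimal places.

lx·mx by age: 0, 0, 1.72, 1.8, 0.36
R0 = Σ lx·mx = 3.88 → 3.880

3.880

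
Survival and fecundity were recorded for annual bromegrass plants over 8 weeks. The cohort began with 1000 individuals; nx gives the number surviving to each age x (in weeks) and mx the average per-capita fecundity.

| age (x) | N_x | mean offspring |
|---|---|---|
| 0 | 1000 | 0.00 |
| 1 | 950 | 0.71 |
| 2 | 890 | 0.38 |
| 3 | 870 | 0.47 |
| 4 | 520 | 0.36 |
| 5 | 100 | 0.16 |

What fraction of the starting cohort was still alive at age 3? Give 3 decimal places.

0.870

l_3 = n_3/n_0 = 870/1000 = 0.87 → 0.870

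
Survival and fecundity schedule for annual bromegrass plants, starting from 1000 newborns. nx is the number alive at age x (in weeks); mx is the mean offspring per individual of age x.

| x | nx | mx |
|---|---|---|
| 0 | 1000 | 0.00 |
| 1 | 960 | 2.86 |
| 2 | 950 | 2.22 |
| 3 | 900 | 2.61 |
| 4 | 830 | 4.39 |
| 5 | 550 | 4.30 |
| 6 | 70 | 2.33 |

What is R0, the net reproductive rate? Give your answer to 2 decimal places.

lx = nx/n0 = nx/1000: 1, 0.96, 0.95, 0.9, 0.83, 0.55, 0.07
lx·mx by age: 0, 2.7456, 2.109, 2.349, 3.6437, 2.365, 0.1631
R0 = Σ lx·mx = 13.3754 → 13.38

13.38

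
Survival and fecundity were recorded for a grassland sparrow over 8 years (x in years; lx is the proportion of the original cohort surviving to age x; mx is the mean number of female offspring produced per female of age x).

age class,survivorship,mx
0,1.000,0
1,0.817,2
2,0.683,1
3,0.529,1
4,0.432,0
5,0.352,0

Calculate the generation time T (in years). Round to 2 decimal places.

lx·mx: 0, 1.634, 0.683, 0.529, 0, 0 → R0 = 2.846
x·lx·mx: 0, 1.634, 1.366, 1.587, 0, 0 → Σ = 4.587
T = 4.587 / 2.846 = 1.611736… → 1.61

1.61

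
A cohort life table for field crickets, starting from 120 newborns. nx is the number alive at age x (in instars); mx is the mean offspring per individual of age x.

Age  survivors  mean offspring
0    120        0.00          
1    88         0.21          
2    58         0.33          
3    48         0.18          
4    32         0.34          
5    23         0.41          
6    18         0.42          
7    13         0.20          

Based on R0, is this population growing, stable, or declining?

declining

lx = nx/n0 = nx/120: 1, 0.73333…, 0.48333…, 0.4, 0.26667…, 0.19167…, 0.15, 0.10833…
R0 = Σ lx·mx = 0 + 0.154… + 0.1595… + 0.072 + 0.090667… + 0.078583… + 0.063 + 0.021667… = 0.639417…
R0 < 1, so the population is declining.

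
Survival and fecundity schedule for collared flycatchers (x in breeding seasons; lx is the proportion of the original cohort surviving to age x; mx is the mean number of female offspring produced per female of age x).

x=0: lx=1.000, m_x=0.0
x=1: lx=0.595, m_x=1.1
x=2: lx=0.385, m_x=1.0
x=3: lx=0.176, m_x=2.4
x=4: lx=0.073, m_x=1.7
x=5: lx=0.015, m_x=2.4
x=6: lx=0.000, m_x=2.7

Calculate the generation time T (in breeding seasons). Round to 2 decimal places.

2.08

lx·mx: 0, 0.6545, 0.385, 0.4224, 0.1241, 0.036, 0 → R0 = 1.622
x·lx·mx: 0, 0.6545, 0.77, 1.2672, 0.4964, 0.18, 0 → Σ = 3.3681
T = 3.3681 / 1.622 = 2.07651… → 2.08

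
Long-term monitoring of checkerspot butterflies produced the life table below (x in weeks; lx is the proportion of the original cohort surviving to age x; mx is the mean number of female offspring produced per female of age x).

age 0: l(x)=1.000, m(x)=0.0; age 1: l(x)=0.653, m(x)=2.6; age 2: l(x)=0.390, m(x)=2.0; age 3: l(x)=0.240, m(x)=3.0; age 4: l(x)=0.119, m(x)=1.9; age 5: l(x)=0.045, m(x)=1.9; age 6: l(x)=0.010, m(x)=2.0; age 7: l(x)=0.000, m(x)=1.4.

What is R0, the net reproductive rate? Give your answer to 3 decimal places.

lx·mx by age: 0, 1.6978, 0.78, 0.72, 0.2261, 0.0855, 0.02, 0
R0 = Σ lx·mx = 3.5294 → 3.529

3.529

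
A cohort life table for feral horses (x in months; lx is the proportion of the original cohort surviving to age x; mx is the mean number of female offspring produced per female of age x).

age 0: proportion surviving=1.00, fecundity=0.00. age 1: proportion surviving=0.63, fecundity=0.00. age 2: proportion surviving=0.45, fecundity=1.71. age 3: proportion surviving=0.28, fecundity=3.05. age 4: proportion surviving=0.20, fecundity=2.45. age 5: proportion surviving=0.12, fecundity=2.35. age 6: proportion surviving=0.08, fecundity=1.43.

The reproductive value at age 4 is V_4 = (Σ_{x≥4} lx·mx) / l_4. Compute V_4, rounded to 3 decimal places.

4.432

lx·mx for x ≥ 4: 0.49, 0.282, 0.1144 → sum = 0.8864
V_4 = 0.8864 / l_4 = 0.8864 / 0.2 = 4.432 → 4.432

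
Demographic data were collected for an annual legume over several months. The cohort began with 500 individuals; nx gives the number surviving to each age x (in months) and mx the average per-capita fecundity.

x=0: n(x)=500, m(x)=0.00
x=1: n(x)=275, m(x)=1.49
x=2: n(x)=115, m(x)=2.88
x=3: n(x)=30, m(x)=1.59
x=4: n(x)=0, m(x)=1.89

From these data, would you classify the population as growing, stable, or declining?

growing

lx = nx/n0 = nx/500: 1, 0.55, 0.23, 0.06, 0
R0 = Σ lx·mx = 0 + 0.8195 + 0.6624 + 0.0954 + 0 = 1.5773
R0 > 1, so the population is growing.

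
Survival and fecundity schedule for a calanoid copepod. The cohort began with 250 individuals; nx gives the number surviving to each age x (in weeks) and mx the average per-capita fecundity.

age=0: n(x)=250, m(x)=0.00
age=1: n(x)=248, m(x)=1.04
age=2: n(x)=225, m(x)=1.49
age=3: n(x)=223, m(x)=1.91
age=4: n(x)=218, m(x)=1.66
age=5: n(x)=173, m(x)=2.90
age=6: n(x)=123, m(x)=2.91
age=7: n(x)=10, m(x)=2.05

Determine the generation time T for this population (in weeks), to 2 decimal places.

lx = nx/n0 = nx/250: 1, 0.992, 0.9, 0.892, 0.872, 0.692, 0.492, 0.04
lx·mx: 0, 1.03168, 1.341, 1.70372, 1.44752, 2.0068, 1.43172, 0.082 → R0 = 9.04444
x·lx·mx: 0, 1.03168, 2.682, 5.11116, 5.79008, 10.034, 8.59032, 0.574 → Σ = 33.81324
T = 33.81324 / 9.04444 = 3.738566… → 3.74

3.74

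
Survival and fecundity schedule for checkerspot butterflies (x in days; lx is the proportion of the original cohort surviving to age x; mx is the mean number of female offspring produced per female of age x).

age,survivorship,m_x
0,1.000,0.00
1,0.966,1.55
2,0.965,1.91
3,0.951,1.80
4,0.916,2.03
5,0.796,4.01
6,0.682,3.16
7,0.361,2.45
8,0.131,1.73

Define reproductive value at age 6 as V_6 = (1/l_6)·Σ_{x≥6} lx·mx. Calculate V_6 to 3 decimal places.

4.789

lx·mx for x ≥ 6: 2.15512, 0.88445, 0.22663 → sum = 3.2662
V_6 = 3.2662 / l_6 = 3.2662 / 0.682 = 4.78915… → 4.789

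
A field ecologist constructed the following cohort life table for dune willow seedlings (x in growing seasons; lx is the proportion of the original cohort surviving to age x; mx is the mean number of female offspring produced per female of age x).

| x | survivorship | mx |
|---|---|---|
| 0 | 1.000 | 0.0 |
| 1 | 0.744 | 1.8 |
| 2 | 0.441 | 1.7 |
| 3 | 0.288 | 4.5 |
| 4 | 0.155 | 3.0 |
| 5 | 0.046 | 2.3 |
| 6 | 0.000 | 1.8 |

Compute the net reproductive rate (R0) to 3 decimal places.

3.956

lx·mx by age: 0, 1.3392, 0.7497, 1.296, 0.465, 0.1058, 0
R0 = Σ lx·mx = 3.9557 → 3.956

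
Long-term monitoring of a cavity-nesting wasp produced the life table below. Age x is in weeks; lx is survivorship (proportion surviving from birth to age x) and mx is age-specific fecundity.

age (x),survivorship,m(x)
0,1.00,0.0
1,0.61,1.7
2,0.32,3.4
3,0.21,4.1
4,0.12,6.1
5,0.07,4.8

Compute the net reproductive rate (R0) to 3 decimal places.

4.054

lx·mx by age: 0, 1.037, 1.088, 0.861, 0.732, 0.336
R0 = Σ lx·mx = 4.054 → 4.054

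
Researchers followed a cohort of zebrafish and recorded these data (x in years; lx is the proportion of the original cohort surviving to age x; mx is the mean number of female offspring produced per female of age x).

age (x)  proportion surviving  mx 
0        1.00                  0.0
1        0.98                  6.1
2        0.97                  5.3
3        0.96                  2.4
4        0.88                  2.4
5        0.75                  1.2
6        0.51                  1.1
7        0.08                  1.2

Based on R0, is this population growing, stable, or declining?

growing

R0 = Σ lx·mx = 0 + 5.978 + 5.141 + 2.304 + 2.112 + 0.9 + 0.561 + 0.096 = 17.092
R0 > 1, so the population is growing.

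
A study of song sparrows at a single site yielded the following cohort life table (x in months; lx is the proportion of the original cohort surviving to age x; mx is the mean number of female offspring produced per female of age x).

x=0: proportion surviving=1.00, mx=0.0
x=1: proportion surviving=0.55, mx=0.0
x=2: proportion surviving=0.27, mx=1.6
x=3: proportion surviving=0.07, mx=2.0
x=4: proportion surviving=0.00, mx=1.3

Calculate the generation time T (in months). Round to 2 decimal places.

lx·mx: 0, 0, 0.432, 0.14, 0 → R0 = 0.572
x·lx·mx: 0, 0, 0.864, 0.42, 0 → Σ = 1.284
T = 1.284 / 0.572 = 2.244755… → 2.24

2.24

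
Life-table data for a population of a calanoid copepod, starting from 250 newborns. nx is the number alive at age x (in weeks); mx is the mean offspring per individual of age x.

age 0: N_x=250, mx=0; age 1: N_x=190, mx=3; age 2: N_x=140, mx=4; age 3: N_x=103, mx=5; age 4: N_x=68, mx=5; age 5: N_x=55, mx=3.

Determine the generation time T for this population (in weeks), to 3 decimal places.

lx = nx/n0 = nx/250: 1, 0.76, 0.56, 0.412, 0.272, 0.22
lx·mx: 0, 2.28, 2.24, 2.06, 1.36, 0.66 → R0 = 8.6
x·lx·mx: 0, 2.28, 4.48, 6.18, 5.44, 3.3 → Σ = 21.68
T = 21.68 / 8.6 = 2.52093… → 2.521

2.521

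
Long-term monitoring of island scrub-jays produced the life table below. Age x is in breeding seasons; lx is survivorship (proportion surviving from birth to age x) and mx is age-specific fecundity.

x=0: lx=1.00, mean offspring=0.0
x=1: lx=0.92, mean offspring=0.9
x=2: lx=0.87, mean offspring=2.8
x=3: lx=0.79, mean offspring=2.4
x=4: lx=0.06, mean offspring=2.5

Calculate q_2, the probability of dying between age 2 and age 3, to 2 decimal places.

0.09

q_2 = (l_2 − l_3) / l_2 = (0.87 − 0.79) / 0.87
     = 0.08 / 0.87 = 0.091954… → 0.09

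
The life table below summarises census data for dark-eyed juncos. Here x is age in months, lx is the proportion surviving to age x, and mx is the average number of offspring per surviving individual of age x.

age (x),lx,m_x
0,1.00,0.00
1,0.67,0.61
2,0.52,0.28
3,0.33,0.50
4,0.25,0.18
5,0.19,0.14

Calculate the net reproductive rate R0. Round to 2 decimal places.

lx·mx by age: 0, 0.4087, 0.1456, 0.165, 0.045, 0.0266
R0 = Σ lx·mx = 0.7909 → 0.79

0.79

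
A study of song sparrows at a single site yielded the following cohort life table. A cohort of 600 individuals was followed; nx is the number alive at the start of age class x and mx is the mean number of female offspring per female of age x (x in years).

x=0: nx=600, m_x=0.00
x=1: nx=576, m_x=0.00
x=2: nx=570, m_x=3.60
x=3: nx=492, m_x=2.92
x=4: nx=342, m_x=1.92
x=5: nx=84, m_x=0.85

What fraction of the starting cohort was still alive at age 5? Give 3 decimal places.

0.140

l_5 = n_5/n_0 = 84/600 = 0.14 → 0.140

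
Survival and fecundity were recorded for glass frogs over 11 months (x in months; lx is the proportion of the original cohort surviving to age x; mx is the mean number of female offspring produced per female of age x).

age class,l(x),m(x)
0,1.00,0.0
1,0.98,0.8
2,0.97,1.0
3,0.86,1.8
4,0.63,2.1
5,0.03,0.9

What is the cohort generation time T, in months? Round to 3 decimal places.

lx·mx: 0, 0.784, 0.97, 1.548, 1.323, 0.027 → R0 = 4.652
x·lx·mx: 0, 0.784, 1.94, 4.644, 5.292, 0.135 → Σ = 12.795
T = 12.795 / 4.652 = 2.75043… → 2.750

2.750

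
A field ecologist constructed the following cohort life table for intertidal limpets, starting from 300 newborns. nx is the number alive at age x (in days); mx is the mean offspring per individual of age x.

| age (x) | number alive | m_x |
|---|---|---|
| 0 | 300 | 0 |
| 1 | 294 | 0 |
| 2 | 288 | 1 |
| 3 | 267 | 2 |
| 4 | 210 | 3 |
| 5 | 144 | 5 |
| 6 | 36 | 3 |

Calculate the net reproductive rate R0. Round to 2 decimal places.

lx = nx/n0 = nx/300: 1, 0.98, 0.96, 0.89, 0.7, 0.48, 0.12
lx·mx by age: 0, 0, 0.96, 1.78, 2.1, 2.4, 0.36
R0 = Σ lx·mx = 7.6 → 7.60

7.60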